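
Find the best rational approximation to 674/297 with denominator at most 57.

59/26

Expand x = 674/297 as a continued fraction with the Euclidean algorithm:
  674 = 2*297 + 80, so a_0 = 2.
  297 = 3*80 + 57, so a_1 = 3.
  80 = 1*57 + 23, so a_2 = 1.
  57 = 2*23 + 11, so a_3 = 2.
  23 = 2*11 + 1, so a_4 = 2.
  11 = 11*1 + 0, so a_5 = 11.
so x = [2; 3, 1, 2, 2, 11].
Convergents (p_i = a_i*p_{i-1} + p_{i-2}, q_i = a_i*q_{i-1} + q_{i-2} with p_{-2}=0, p_{-1}=1, q_{-2}=1, q_{-1}=0), until the denominator exceeds 57:
  i=0: a_0=2, p_0 = 2*1 + 0 = 2, q_0 = 2*0 + 1 = 1.
  i=1: a_1=3, p_1 = 3*2 + 1 = 7, q_1 = 3*1 + 0 = 3.
  i=2: a_2=1, p_2 = 1*7 + 2 = 9, q_2 = 1*3 + 1 = 4.
  i=3: a_3=2, p_3 = 2*9 + 7 = 25, q_3 = 2*4 + 3 = 11.
  i=4: a_4=2, p_4 = 2*25 + 9 = 59, q_4 = 2*11 + 4 = 26.
  i=5: a_5=11, p_5 = 11*59 + 25 = 674, q_5 = 11*26 + 11 = 297.
q_5 = 297 > 57, so the last convergent with denominator <= 57 is p_4/q_4 = 59/26.
The closest fraction with denominator <= 57 is either p_4/q_4 or the intermediate fraction (k*p_4 + p_3)/(k*q_4 + q_3) with the largest k >= 1 whose denominator stays <= 57; these approach x as k grows, and every other convergent or intermediate fraction in range is farther away.
Largest k: floor((57 - q_3)/q_4) = floor((57 - 11)/26) = 1.
That gives (1*59 + 25)/(1*26 + 11) = 84/37.
Compare the errors: |x - 59/26| = |674*26 - 59*297|/(297*26) = 1/7722, and |x - 84/37| = |674*37 - 84*297|/(297*37) = 10/10989.
Cross-multiplying, 1*10989 = 10989 < 77220 = 10*7722, so 1/7722 is smaller: the convergent 59/26 is closer to x than 84/37.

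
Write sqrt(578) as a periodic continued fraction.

Write x_i = (sqrt(578) + m_i)/d_i with (m_0, d_0) = (0, 1). a_0 = floor(sqrt(578)) = 24, since 24^2 = 576 <= 578 < 625 = 25^2.
Iterate m_{i+1} = d_i*a_i - m_i, d_{i+1} = (578 - m_{i+1}^2)/d_i, a_{i+1} = floor((a_0 + m_{i+1})/d_{i+1}):
  m_1 = 1*24 - 0 = 24, d_1 = (578 - 24^2)/1 = 2/1 = 2, a_1 = floor((24 + 24)/2) = 24.
  m_2 = 2*24 - 24 = 24, d_2 = (578 - 24^2)/2 = 2/2 = 1, a_2 = floor((24 + 24)/1) = 48.
  m_3 = 1*48 - 24 = 24, d_3 = (578 - 24^2)/1 = 2/1 = 2: (m_3, d_3) = (m_1, d_1) = (24, 2), so from here the quotients repeat a_1, a_2; the period length is 2.
Hence the expansion of sqrt(578) is a_0 = 24 followed by the repeating block 24, 48 (period 2).

[24; (24, 48)]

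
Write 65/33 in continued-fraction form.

[1; 1, 32]

Run the Euclidean algorithm on 65 and 33; the successive quotients are the partial quotients a_0, a_1, ... (each step inverts the fractional part left over by the previous one):
  65 = 1*33 + 32, so a_0 = 1.
  33 = 1*32 + 1, so a_1 = 1.
  32 = 32*1 + 0, so a_2 = 32.
The remainder reaches 0 after 3 divisions, so the expansion has 3 partial quotients, read off in order.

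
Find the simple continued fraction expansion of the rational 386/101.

Run the Euclidean algorithm on 386 and 101; the successive quotients are the partial quotients a_0, a_1, ... (each step inverts the fractional part left over by the previous one):
  386 = 3*101 + 83, so a_0 = 3.
  101 = 1*83 + 18, so a_1 = 1.
  83 = 4*18 + 11, so a_2 = 4.
  18 = 1*11 + 7, so a_3 = 1.
  11 = 1*7 + 4, so a_4 = 1.
  7 = 1*4 + 3, so a_5 = 1.
  4 = 1*3 + 1, so a_6 = 1.
  3 = 3*1 + 0, so a_7 = 3.
The remainder reaches 0 after 8 divisions, so the expansion has 8 partial quotients, read off in order.

[3; 1, 4, 1, 1, 1, 1, 3]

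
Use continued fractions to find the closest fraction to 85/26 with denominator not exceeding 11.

Expand x = 85/26 as a continued fraction with the Euclidean algorithm:
  85 = 3*26 + 7, so a_0 = 3.
  26 = 3*7 + 5, so a_1 = 3.
  7 = 1*5 + 2, so a_2 = 1.
  5 = 2*2 + 1, so a_3 = 2.
  2 = 2*1 + 0, so a_4 = 2.
so x = [3; 3, 1, 2, 2].
Convergents (p_i = a_i*p_{i-1} + p_{i-2}, q_i = a_i*q_{i-1} + q_{i-2} with p_{-2}=0, p_{-1}=1, q_{-2}=1, q_{-1}=0), until the denominator exceeds 11:
  i=0: a_0=3, p_0 = 3*1 + 0 = 3, q_0 = 3*0 + 1 = 1.
  i=1: a_1=3, p_1 = 3*3 + 1 = 10, q_1 = 3*1 + 0 = 3.
  i=2: a_2=1, p_2 = 1*10 + 3 = 13, q_2 = 1*3 + 1 = 4.
  i=3: a_3=2, p_3 = 2*13 + 10 = 36, q_3 = 2*4 + 3 = 11.
  i=4: a_4=2, p_4 = 2*36 + 13 = 85, q_4 = 2*11 + 4 = 26.
q_4 = 26 > 11, so the last convergent with denominator <= 11 is p_3/q_3 = 36/11.
The closest fraction with denominator <= 11 is either p_3/q_3 or the intermediate fraction (k*p_3 + p_2)/(k*q_3 + q_2) with the largest k >= 1 whose denominator stays <= 11; these approach x as k grows, and every other convergent or intermediate fraction in range is farther away.
Largest k: floor((11 - q_2)/q_3) = floor((11 - 4)/11) = 0.
Since k = 0, no intermediate fraction beyond p_3/q_3 has denominator <= 11, so the convergent 36/11 is the closest (its error is |85*11 - 36*26|/(26*11) = 1/286).

36/11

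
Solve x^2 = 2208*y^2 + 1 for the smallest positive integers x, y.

First expand sqrt(2208) as a continued fraction. With x_i = (sqrt(2208) + m_i)/d_i and (m_0, d_0) = (0, 1): a_0 = floor(sqrt(2208)) = 46, since 46^2 = 2116 <= 2208 < 2209 = 47^2.
Iterate m_{i+1} = d_i*a_i - m_i, d_{i+1} = (2208 - m_{i+1}^2)/d_i, a_{i+1} = floor((a_0 + m_{i+1})/d_{i+1}):
  m_1 = 1*46 - 0 = 46, d_1 = (2208 - 46^2)/1 = 92/1 = 92, a_1 = floor((46 + 46)/92) = 1.
  m_2 = 92*1 - 46 = 46, d_2 = (2208 - 46^2)/92 = 92/92 = 1, a_2 = floor((46 + 46)/1) = 92.
  m_3 = 1*92 - 46 = 46, d_3 = (2208 - 46^2)/1 = 92/1 = 92: (m_3, d_3) = (m_1, d_1) = (46, 92), so from here the quotients repeat a_1, a_2; the period length is 2.
So sqrt(2208) = [46; (1, 92)] with period length k = 2.
k is even, so the fundamental solution of x^2 - 2208y^2 = 1 is (p_{k-1}, q_{k-1}) = (p_1, q_1); compute convergents through index 1.
Convergents (p_i = a_i*p_{i-1} + p_{i-2}, q_i = a_i*q_{i-1} + q_{i-2} with p_{-2}=0, p_{-1}=1, q_{-2}=1, q_{-1}=0):
  i=0: a_0=46, p_0 = 46*1 + 0 = 46, q_0 = 46*0 + 1 = 1.
  i=1: a_1=1, p_1 = 1*46 + 1 = 47, q_1 = 1*1 + 0 = 1.
Check: 47^2 - 2208*1^2 = 2209 - 2208 = 1, so (x, y) = (47, 1) solves the equation, and by the theorem it is the least positive solution.

(x, y) = (47, 1)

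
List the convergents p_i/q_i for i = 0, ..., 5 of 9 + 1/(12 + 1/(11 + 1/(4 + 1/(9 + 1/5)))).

9/1, 109/12, 1208/133, 4941/544, 45677/5029, 233326/25689

Using the convergent recurrence p_i = a_i*p_{i-1} + p_{i-2}, q_i = a_i*q_{i-1} + q_{i-2} with p_{-2}=0, p_{-1}=1, q_{-2}=1, q_{-1}=0:
  i=0: a_0=9, p_0 = 9*1 + 0 = 9, q_0 = 9*0 + 1 = 1.
  i=1: a_1=12, p_1 = 12*9 + 1 = 109, q_1 = 12*1 + 0 = 12.
  i=2: a_2=11, p_2 = 11*109 + 9 = 1208, q_2 = 11*12 + 1 = 133.
  i=3: a_3=4, p_3 = 4*1208 + 109 = 4941, q_3 = 4*133 + 12 = 544.
  i=4: a_4=9, p_4 = 9*4941 + 1208 = 45677, q_4 = 9*544 + 133 = 5029.
  i=5: a_5=5, p_5 = 5*45677 + 4941 = 233326, q_5 = 5*5029 + 544 = 25689.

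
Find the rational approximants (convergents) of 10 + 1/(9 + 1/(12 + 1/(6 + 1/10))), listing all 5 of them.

Using the convergent recurrence p_i = a_i*p_{i-1} + p_{i-2}, q_i = a_i*q_{i-1} + q_{i-2} with p_{-2}=0, p_{-1}=1, q_{-2}=1, q_{-1}=0:
  i=0: a_0=10, p_0 = 10*1 + 0 = 10, q_0 = 10*0 + 1 = 1.
  i=1: a_1=9, p_1 = 9*10 + 1 = 91, q_1 = 9*1 + 0 = 9.
  i=2: a_2=12, p_2 = 12*91 + 10 = 1102, q_2 = 12*9 + 1 = 109.
  i=3: a_3=6, p_3 = 6*1102 + 91 = 6703, q_3 = 6*109 + 9 = 663.
  i=4: a_4=10, p_4 = 10*6703 + 1102 = 68132, q_4 = 10*663 + 109 = 6739.

10/1, 91/9, 1102/109, 6703/663, 68132/6739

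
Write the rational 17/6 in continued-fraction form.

[2; 1, 5]

Run the Euclidean algorithm on 17 and 6; the successive quotients are the partial quotients a_0, a_1, ... (each step inverts the fractional part left over by the previous one):
  17 = 2*6 + 5, so a_0 = 2.
  6 = 1*5 + 1, so a_1 = 1.
  5 = 5*1 + 0, so a_2 = 5.
The remainder reaches 0 after 3 divisions, so the expansion has 3 partial quotients, read off in order.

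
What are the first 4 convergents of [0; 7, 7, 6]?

Using the convergent recurrence p_i = a_i*p_{i-1} + p_{i-2}, q_i = a_i*q_{i-1} + q_{i-2} with p_{-2}=0, p_{-1}=1, q_{-2}=1, q_{-1}=0:
  i=0: a_0=0, p_0 = 0*1 + 0 = 0, q_0 = 0*0 + 1 = 1.
  i=1: a_1=7, p_1 = 7*0 + 1 = 1, q_1 = 7*1 + 0 = 7.
  i=2: a_2=7, p_2 = 7*1 + 0 = 7, q_2 = 7*7 + 1 = 50.
  i=3: a_3=6, p_3 = 6*7 + 1 = 43, q_3 = 6*50 + 7 = 307.

0/1, 1/7, 7/50, 43/307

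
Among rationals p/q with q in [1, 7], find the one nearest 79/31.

18/7

Expand x = 79/31 as a continued fraction with the Euclidean algorithm:
  79 = 2*31 + 17, so a_0 = 2.
  31 = 1*17 + 14, so a_1 = 1.
  17 = 1*14 + 3, so a_2 = 1.
  14 = 4*3 + 2, so a_3 = 4.
  3 = 1*2 + 1, so a_4 = 1.
  2 = 2*1 + 0, so a_5 = 2.
so x = [2; 1, 1, 4, 1, 2].
Convergents (p_i = a_i*p_{i-1} + p_{i-2}, q_i = a_i*q_{i-1} + q_{i-2} with p_{-2}=0, p_{-1}=1, q_{-2}=1, q_{-1}=0), until the denominator exceeds 7:
  i=0: a_0=2, p_0 = 2*1 + 0 = 2, q_0 = 2*0 + 1 = 1.
  i=1: a_1=1, p_1 = 1*2 + 1 = 3, q_1 = 1*1 + 0 = 1.
  i=2: a_2=1, p_2 = 1*3 + 2 = 5, q_2 = 1*1 + 1 = 2.
  i=3: a_3=4, p_3 = 4*5 + 3 = 23, q_3 = 4*2 + 1 = 9.
q_3 = 9 > 7, so the last convergent with denominator <= 7 is p_2/q_2 = 5/2.
The closest fraction with denominator <= 7 is either p_2/q_2 or the intermediate fraction (k*p_2 + p_1)/(k*q_2 + q_1) with the largest k >= 1 whose denominator stays <= 7; these approach x as k grows, and every other convergent or intermediate fraction in range is farther away.
Largest k: floor((7 - q_1)/q_2) = floor((7 - 1)/2) = 3.
That gives (3*5 + 3)/(3*2 + 1) = 18/7.
Compare the errors: |x - 5/2| = |79*2 - 5*31|/(31*2) = 3/62, and |x - 18/7| = |79*7 - 18*31|/(31*7) = 5/217.
Cross-multiplying, 5*62 = 310 < 651 = 3*217, so 5/217 is smaller: the intermediate fraction 18/7 is closer to x than 5/2.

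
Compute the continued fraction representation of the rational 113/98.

Run the Euclidean algorithm on 113 and 98; the successive quotients are the partial quotients a_0, a_1, ... (each step inverts the fractional part left over by the previous one):
  113 = 1*98 + 15, so a_0 = 1.
  98 = 6*15 + 8, so a_1 = 6.
  15 = 1*8 + 7, so a_2 = 1.
  8 = 1*7 + 1, so a_3 = 1.
  7 = 7*1 + 0, so a_4 = 7.
The remainder reaches 0 after 5 divisions, so the expansion has 5 partial quotients, read off in order.

[1; 6, 1, 1, 7]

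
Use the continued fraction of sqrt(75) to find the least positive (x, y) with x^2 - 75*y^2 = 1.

(x, y) = (26, 3)

First expand sqrt(75) as a continued fraction. With x_i = (sqrt(75) + m_i)/d_i and (m_0, d_0) = (0, 1): a_0 = floor(sqrt(75)) = 8, since 8^2 = 64 <= 75 < 81 = 9^2.
Iterate m_{i+1} = d_i*a_i - m_i, d_{i+1} = (75 - m_{i+1}^2)/d_i, a_{i+1} = floor((a_0 + m_{i+1})/d_{i+1}):
  m_1 = 1*8 - 0 = 8, d_1 = (75 - 8^2)/1 = 11/1 = 11, a_1 = floor((8 + 8)/11) = 1.
  m_2 = 11*1 - 8 = 3, d_2 = (75 - 3^2)/11 = 66/11 = 6, a_2 = floor((8 + 3)/6) = 1.
  m_3 = 6*1 - 3 = 3, d_3 = (75 - 3^2)/6 = 66/6 = 11, a_3 = floor((8 + 3)/11) = 1.
  m_4 = 11*1 - 3 = 8, d_4 = (75 - 8^2)/11 = 11/11 = 1, a_4 = floor((8 + 8)/1) = 16.
  m_5 = 1*16 - 8 = 8, d_5 = (75 - 8^2)/1 = 11/1 = 11: (m_5, d_5) = (m_1, d_1) = (8, 11), so from here the quotients repeat a_1, ..., a_4; the period length is 4.
So sqrt(75) = [8; (1, 1, 1, 16)] with period length k = 4.
k is even, so the fundamental solution of x^2 - 75y^2 = 1 is (p_{k-1}, q_{k-1}) = (p_3, q_3); compute convergents through index 3.
Convergents (p_i = a_i*p_{i-1} + p_{i-2}, q_i = a_i*q_{i-1} + q_{i-2} with p_{-2}=0, p_{-1}=1, q_{-2}=1, q_{-1}=0):
  i=0: a_0=8, p_0 = 8*1 + 0 = 8, q_0 = 8*0 + 1 = 1.
  i=1: a_1=1, p_1 = 1*8 + 1 = 9, q_1 = 1*1 + 0 = 1.
  i=2: a_2=1, p_2 = 1*9 + 8 = 17, q_2 = 1*1 + 1 = 2.
  i=3: a_3=1, p_3 = 1*17 + 9 = 26, q_3 = 1*2 + 1 = 3.
Check: 26^2 - 75*3^2 = 676 - 675 = 1, so (x, y) = (26, 3) solves the equation, and by the theorem it is the least positive solution.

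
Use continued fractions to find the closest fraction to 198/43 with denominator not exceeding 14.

Expand x = 198/43 as a continued fraction with the Euclidean algorithm:
  198 = 4*43 + 26, so a_0 = 4.
  43 = 1*26 + 17, so a_1 = 1.
  26 = 1*17 + 9, so a_2 = 1.
  17 = 1*9 + 8, so a_3 = 1.
  9 = 1*8 + 1, so a_4 = 1.
  8 = 8*1 + 0, so a_5 = 8.
so x = [4; 1, 1, 1, 1, 8].
Convergents (p_i = a_i*p_{i-1} + p_{i-2}, q_i = a_i*q_{i-1} + q_{i-2} with p_{-2}=0, p_{-1}=1, q_{-2}=1, q_{-1}=0), until the denominator exceeds 14:
  i=0: a_0=4, p_0 = 4*1 + 0 = 4, q_0 = 4*0 + 1 = 1.
  i=1: a_1=1, p_1 = 1*4 + 1 = 5, q_1 = 1*1 + 0 = 1.
  i=2: a_2=1, p_2 = 1*5 + 4 = 9, q_2 = 1*1 + 1 = 2.
  i=3: a_3=1, p_3 = 1*9 + 5 = 14, q_3 = 1*2 + 1 = 3.
  i=4: a_4=1, p_4 = 1*14 + 9 = 23, q_4 = 1*3 + 2 = 5.
  i=5: a_5=8, p_5 = 8*23 + 14 = 198, q_5 = 8*5 + 3 = 43.
q_5 = 43 > 14, so the last convergent with denominator <= 14 is p_4/q_4 = 23/5.
The closest fraction with denominator <= 14 is either p_4/q_4 or the intermediate fraction (k*p_4 + p_3)/(k*q_4 + q_3) with the largest k >= 1 whose denominator stays <= 14; these approach x as k grows, and every other convergent or intermediate fraction in range is farther away.
Largest k: floor((14 - q_3)/q_4) = floor((14 - 3)/5) = 2.
That gives (2*23 + 14)/(2*5 + 3) = 60/13.
Compare the errors: |x - 23/5| = |198*5 - 23*43|/(43*5) = 1/215, and |x - 60/13| = |198*13 - 60*43|/(43*13) = 6/559.
Cross-multiplying, 1*559 = 559 < 1290 = 6*215, so 1/215 is smaller: the convergent 23/5 is closer to x than 60/13.

23/5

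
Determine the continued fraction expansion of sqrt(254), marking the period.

[15; (1, 14, 1, 30)]

Write x_i = (sqrt(254) + m_i)/d_i with (m_0, d_0) = (0, 1). a_0 = floor(sqrt(254)) = 15, since 15^2 = 225 <= 254 < 256 = 16^2.
Iterate m_{i+1} = d_i*a_i - m_i, d_{i+1} = (254 - m_{i+1}^2)/d_i, a_{i+1} = floor((a_0 + m_{i+1})/d_{i+1}):
  m_1 = 1*15 - 0 = 15, d_1 = (254 - 15^2)/1 = 29/1 = 29, a_1 = floor((15 + 15)/29) = 1.
  m_2 = 29*1 - 15 = 14, d_2 = (254 - 14^2)/29 = 58/29 = 2, a_2 = floor((15 + 14)/2) = 14.
  m_3 = 2*14 - 14 = 14, d_3 = (254 - 14^2)/2 = 58/2 = 29, a_3 = floor((15 + 14)/29) = 1.
  m_4 = 29*1 - 14 = 15, d_4 = (254 - 15^2)/29 = 29/29 = 1, a_4 = floor((15 + 15)/1) = 30.
  m_5 = 1*30 - 15 = 15, d_5 = (254 - 15^2)/1 = 29/1 = 29: (m_5, d_5) = (m_1, d_1) = (15, 29), so from here the quotients repeat a_1, ..., a_4; the period length is 4.
Hence the expansion of sqrt(254) is a_0 = 15 followed by the repeating block 1, 14, 1, 30 (period 4).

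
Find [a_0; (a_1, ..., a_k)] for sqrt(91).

[9; (1, 1, 5, 1, 5, 1, 1, 18)]

Write x_i = (sqrt(91) + m_i)/d_i with (m_0, d_0) = (0, 1). a_0 = floor(sqrt(91)) = 9, since 9^2 = 81 <= 91 < 100 = 10^2.
Iterate m_{i+1} = d_i*a_i - m_i, d_{i+1} = (91 - m_{i+1}^2)/d_i, a_{i+1} = floor((a_0 + m_{i+1})/d_{i+1}):
  m_1 = 1*9 - 0 = 9, d_1 = (91 - 9^2)/1 = 10/1 = 10, a_1 = floor((9 + 9)/10) = 1.
  m_2 = 10*1 - 9 = 1, d_2 = (91 - 1^2)/10 = 90/10 = 9, a_2 = floor((9 + 1)/9) = 1.
  m_3 = 9*1 - 1 = 8, d_3 = (91 - 8^2)/9 = 27/9 = 3, a_3 = floor((9 + 8)/3) = 5.
  m_4 = 3*5 - 8 = 7, d_4 = (91 - 7^2)/3 = 42/3 = 14, a_4 = floor((9 + 7)/14) = 1.
  m_5 = 14*1 - 7 = 7, d_5 = (91 - 7^2)/14 = 42/14 = 3, a_5 = floor((9 + 7)/3) = 5.
  m_6 = 3*5 - 7 = 8, d_6 = (91 - 8^2)/3 = 27/3 = 9, a_6 = floor((9 + 8)/9) = 1.
  m_7 = 9*1 - 8 = 1, d_7 = (91 - 1^2)/9 = 90/9 = 10, a_7 = floor((9 + 1)/10) = 1.
  m_8 = 10*1 - 1 = 9, d_8 = (91 - 9^2)/10 = 10/10 = 1, a_8 = floor((9 + 9)/1) = 18.
  m_9 = 1*18 - 9 = 9, d_9 = (91 - 9^2)/1 = 10/1 = 10: (m_9, d_9) = (m_1, d_1) = (9, 10), so from here the quotients repeat a_1, ..., a_8; the period length is 8.
Hence the expansion of sqrt(91) is a_0 = 9 followed by the repeating block 1, 1, 5, 1, 5, 1, 1, 18 (period 8).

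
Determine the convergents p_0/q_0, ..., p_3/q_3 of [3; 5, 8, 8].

3/1, 16/5, 131/41, 1064/333

Using the convergent recurrence p_i = a_i*p_{i-1} + p_{i-2}, q_i = a_i*q_{i-1} + q_{i-2} with p_{-2}=0, p_{-1}=1, q_{-2}=1, q_{-1}=0:
  i=0: a_0=3, p_0 = 3*1 + 0 = 3, q_0 = 3*0 + 1 = 1.
  i=1: a_1=5, p_1 = 5*3 + 1 = 16, q_1 = 5*1 + 0 = 5.
  i=2: a_2=8, p_2 = 8*16 + 3 = 131, q_2 = 8*5 + 1 = 41.
  i=3: a_3=8, p_3 = 8*131 + 16 = 1064, q_3 = 8*41 + 5 = 333.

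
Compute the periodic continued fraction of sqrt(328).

Write x_i = (sqrt(328) + m_i)/d_i with (m_0, d_0) = (0, 1). a_0 = floor(sqrt(328)) = 18, since 18^2 = 324 <= 328 < 361 = 19^2.
Iterate m_{i+1} = d_i*a_i - m_i, d_{i+1} = (328 - m_{i+1}^2)/d_i, a_{i+1} = floor((a_0 + m_{i+1})/d_{i+1}):
  m_1 = 1*18 - 0 = 18, d_1 = (328 - 18^2)/1 = 4/1 = 4, a_1 = floor((18 + 18)/4) = 9.
  m_2 = 4*9 - 18 = 18, d_2 = (328 - 18^2)/4 = 4/4 = 1, a_2 = floor((18 + 18)/1) = 36.
  m_3 = 1*36 - 18 = 18, d_3 = (328 - 18^2)/1 = 4/1 = 4: (m_3, d_3) = (m_1, d_1) = (18, 4), so from here the quotients repeat a_1, a_2; the period length is 2.
Hence the expansion of sqrt(328) is a_0 = 18 followed by the repeating block 9, 36 (period 2).

[18; (9, 36)]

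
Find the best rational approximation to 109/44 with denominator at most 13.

32/13

Expand x = 109/44 as a continued fraction with the Euclidean algorithm:
  109 = 2*44 + 21, so a_0 = 2.
  44 = 2*21 + 2, so a_1 = 2.
  21 = 10*2 + 1, so a_2 = 10.
  2 = 2*1 + 0, so a_3 = 2.
so x = [2; 2, 10, 2].
Convergents (p_i = a_i*p_{i-1} + p_{i-2}, q_i = a_i*q_{i-1} + q_{i-2} with p_{-2}=0, p_{-1}=1, q_{-2}=1, q_{-1}=0), until the denominator exceeds 13:
  i=0: a_0=2, p_0 = 2*1 + 0 = 2, q_0 = 2*0 + 1 = 1.
  i=1: a_1=2, p_1 = 2*2 + 1 = 5, q_1 = 2*1 + 0 = 2.
  i=2: a_2=10, p_2 = 10*5 + 2 = 52, q_2 = 10*2 + 1 = 21.
q_2 = 21 > 13, so the last convergent with denominator <= 13 is p_1/q_1 = 5/2.
The closest fraction with denominator <= 13 is either p_1/q_1 or the intermediate fraction (k*p_1 + p_0)/(k*q_1 + q_0) with the largest k >= 1 whose denominator stays <= 13; these approach x as k grows, and every other convergent or intermediate fraction in range is farther away.
Largest k: floor((13 - q_0)/q_1) = floor((13 - 1)/2) = 6.
That gives (6*5 + 2)/(6*2 + 1) = 32/13.
Compare the errors: |x - 5/2| = |109*2 - 5*44|/(44*2) = 2/88, and |x - 32/13| = |109*13 - 32*44|/(44*13) = 9/572.
Cross-multiplying, 9*88 = 792 < 1144 = 2*572, so 9/572 is smaller: the intermediate fraction 32/13 is closer to x than 5/2.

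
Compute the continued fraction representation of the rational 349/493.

[0; 1, 2, 2, 2, 1, 3, 2, 2]

Run the Euclidean algorithm on 349 and 493; the successive quotients are the partial quotients a_0, a_1, ... (each step inverts the fractional part left over by the previous one):
  349 = 0*493 + 349, so a_0 = 0.
  493 = 1*349 + 144, so a_1 = 1.
  349 = 2*144 + 61, so a_2 = 2.
  144 = 2*61 + 22, so a_3 = 2.
  61 = 2*22 + 17, so a_4 = 2.
  22 = 1*17 + 5, so a_5 = 1.
  17 = 3*5 + 2, so a_6 = 3.
  5 = 2*2 + 1, so a_7 = 2.
  2 = 2*1 + 0, so a_8 = 2.
The remainder reaches 0 after 9 divisions, so the expansion has 9 partial quotients, read off in order.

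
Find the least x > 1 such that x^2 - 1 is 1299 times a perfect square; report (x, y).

First expand sqrt(1299) as a continued fraction. With x_i = (sqrt(1299) + m_i)/d_i and (m_0, d_0) = (0, 1): a_0 = floor(sqrt(1299)) = 36, since 36^2 = 1296 <= 1299 < 1369 = 37^2.
Iterate m_{i+1} = d_i*a_i - m_i, d_{i+1} = (1299 - m_{i+1}^2)/d_i, a_{i+1} = floor((a_0 + m_{i+1})/d_{i+1}):
  m_1 = 1*36 - 0 = 36, d_1 = (1299 - 36^2)/1 = 3/1 = 3, a_1 = floor((36 + 36)/3) = 24.
  m_2 = 3*24 - 36 = 36, d_2 = (1299 - 36^2)/3 = 3/3 = 1, a_2 = floor((36 + 36)/1) = 72.
  m_3 = 1*72 - 36 = 36, d_3 = (1299 - 36^2)/1 = 3/1 = 3: (m_3, d_3) = (m_1, d_1) = (36, 3), so from here the quotients repeat a_1, a_2; the period length is 2.
So sqrt(1299) = [36; (24, 72)] with period length k = 2.
k is even, so the fundamental solution of x^2 - 1299y^2 = 1 is (p_{k-1}, q_{k-1}) = (p_1, q_1); compute convergents through index 1.
Convergents (p_i = a_i*p_{i-1} + p_{i-2}, q_i = a_i*q_{i-1} + q_{i-2} with p_{-2}=0, p_{-1}=1, q_{-2}=1, q_{-1}=0):
  i=0: a_0=36, p_0 = 36*1 + 0 = 36, q_0 = 36*0 + 1 = 1.
  i=1: a_1=24, p_1 = 24*36 + 1 = 865, q_1 = 24*1 + 0 = 24.
Check: 865^2 - 1299*24^2 = 748225 - 748224 = 1, so (x, y) = (865, 24) solves the equation, and by the theorem it is the least positive solution.

(x, y) = (865, 24)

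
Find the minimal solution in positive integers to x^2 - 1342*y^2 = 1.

First expand sqrt(1342) as a continued fraction. With x_i = (sqrt(1342) + m_i)/d_i and (m_0, d_0) = (0, 1): a_0 = floor(sqrt(1342)) = 36, since 36^2 = 1296 <= 1342 < 1369 = 37^2.
Iterate m_{i+1} = d_i*a_i - m_i, d_{i+1} = (1342 - m_{i+1}^2)/d_i, a_{i+1} = floor((a_0 + m_{i+1})/d_{i+1}):
  m_1 = 1*36 - 0 = 36, d_1 = (1342 - 36^2)/1 = 46/1 = 46, a_1 = floor((36 + 36)/46) = 1.
  m_2 = 46*1 - 36 = 10, d_2 = (1342 - 10^2)/46 = 1242/46 = 27, a_2 = floor((36 + 10)/27) = 1.
  m_3 = 27*1 - 10 = 17, d_3 = (1342 - 17^2)/27 = 1053/27 = 39, a_3 = floor((36 + 17)/39) = 1.
  m_4 = 39*1 - 17 = 22, d_4 = (1342 - 22^2)/39 = 858/39 = 22, a_4 = floor((36 + 22)/22) = 2.
  m_5 = 22*2 - 22 = 22, d_5 = (1342 - 22^2)/22 = 858/22 = 39, a_5 = floor((36 + 22)/39) = 1.
  m_6 = 39*1 - 22 = 17, d_6 = (1342 - 17^2)/39 = 1053/39 = 27, a_6 = floor((36 + 17)/27) = 1.
  m_7 = 27*1 - 17 = 10, d_7 = (1342 - 10^2)/27 = 1242/27 = 46, a_7 = floor((36 + 10)/46) = 1.
  m_8 = 46*1 - 10 = 36, d_8 = (1342 - 36^2)/46 = 46/46 = 1, a_8 = floor((36 + 36)/1) = 72.
  m_9 = 1*72 - 36 = 36, d_9 = (1342 - 36^2)/1 = 46/1 = 46: (m_9, d_9) = (m_1, d_1) = (36, 46), so from here the quotients repeat a_1, ..., a_8; the period length is 8.
So sqrt(1342) = [36; (1, 1, 1, 2, 1, 1, 1, 72)] with period length k = 8.
k is even, so the fundamental solution of x^2 - 1342y^2 = 1 is (p_{k-1}, q_{k-1}) = (p_7, q_7); compute convergents through index 7.
Convergents (p_i = a_i*p_{i-1} + p_{i-2}, q_i = a_i*q_{i-1} + q_{i-2} with p_{-2}=0, p_{-1}=1, q_{-2}=1, q_{-1}=0):
  i=0: a_0=36, p_0 = 36*1 + 0 = 36, q_0 = 36*0 + 1 = 1.
  i=1: a_1=1, p_1 = 1*36 + 1 = 37, q_1 = 1*1 + 0 = 1.
  i=2: a_2=1, p_2 = 1*37 + 36 = 73, q_2 = 1*1 + 1 = 2.
  i=3: a_3=1, p_3 = 1*73 + 37 = 110, q_3 = 1*2 + 1 = 3.
  i=4: a_4=2, p_4 = 2*110 + 73 = 293, q_4 = 2*3 + 2 = 8.
  i=5: a_5=1, p_5 = 1*293 + 110 = 403, q_5 = 1*8 + 3 = 11.
  i=6: a_6=1, p_6 = 1*403 + 293 = 696, q_6 = 1*11 + 8 = 19.
  i=7: a_7=1, p_7 = 1*696 + 403 = 1099, q_7 = 1*19 + 11 = 30.
Check: 1099^2 - 1342*30^2 = 1207801 - 1207800 = 1, so (x, y) = (1099, 30) solves the equation, and by the theorem it is the least positive solution.

(x, y) = (1099, 30)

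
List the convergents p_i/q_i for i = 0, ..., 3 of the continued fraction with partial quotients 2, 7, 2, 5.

Using the convergent recurrence p_i = a_i*p_{i-1} + p_{i-2}, q_i = a_i*q_{i-1} + q_{i-2} with p_{-2}=0, p_{-1}=1, q_{-2}=1, q_{-1}=0:
  i=0: a_0=2, p_0 = 2*1 + 0 = 2, q_0 = 2*0 + 1 = 1.
  i=1: a_1=7, p_1 = 7*2 + 1 = 15, q_1 = 7*1 + 0 = 7.
  i=2: a_2=2, p_2 = 2*15 + 2 = 32, q_2 = 2*7 + 1 = 15.
  i=3: a_3=5, p_3 = 5*32 + 15 = 175, q_3 = 5*15 + 7 = 82.

2/1, 15/7, 32/15, 175/82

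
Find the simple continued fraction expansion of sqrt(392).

Write x_i = (sqrt(392) + m_i)/d_i with (m_0, d_0) = (0, 1). a_0 = floor(sqrt(392)) = 19, since 19^2 = 361 <= 392 < 400 = 20^2.
Iterate m_{i+1} = d_i*a_i - m_i, d_{i+1} = (392 - m_{i+1}^2)/d_i, a_{i+1} = floor((a_0 + m_{i+1})/d_{i+1}):
  m_1 = 1*19 - 0 = 19, d_1 = (392 - 19^2)/1 = 31/1 = 31, a_1 = floor((19 + 19)/31) = 1.
  m_2 = 31*1 - 19 = 12, d_2 = (392 - 12^2)/31 = 248/31 = 8, a_2 = floor((19 + 12)/8) = 3.
  m_3 = 8*3 - 12 = 12, d_3 = (392 - 12^2)/8 = 248/8 = 31, a_3 = floor((19 + 12)/31) = 1.
  m_4 = 31*1 - 12 = 19, d_4 = (392 - 19^2)/31 = 31/31 = 1, a_4 = floor((19 + 19)/1) = 38.
  m_5 = 1*38 - 19 = 19, d_5 = (392 - 19^2)/1 = 31/1 = 31: (m_5, d_5) = (m_1, d_1) = (19, 31), so from here the quotients repeat a_1, ..., a_4; the period length is 4.
Hence the expansion of sqrt(392) is a_0 = 19 followed by the repeating block 1, 3, 1, 38 (period 4).

[19; (1, 3, 1, 38)]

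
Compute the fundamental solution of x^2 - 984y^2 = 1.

First expand sqrt(984) as a continued fraction. With x_i = (sqrt(984) + m_i)/d_i and (m_0, d_0) = (0, 1): a_0 = floor(sqrt(984)) = 31, since 31^2 = 961 <= 984 < 1024 = 32^2.
Iterate m_{i+1} = d_i*a_i - m_i, d_{i+1} = (984 - m_{i+1}^2)/d_i, a_{i+1} = floor((a_0 + m_{i+1})/d_{i+1}):
  m_1 = 1*31 - 0 = 31, d_1 = (984 - 31^2)/1 = 23/1 = 23, a_1 = floor((31 + 31)/23) = 2.
  m_2 = 23*2 - 31 = 15, d_2 = (984 - 15^2)/23 = 759/23 = 33, a_2 = floor((31 + 15)/33) = 1.
  m_3 = 33*1 - 15 = 18, d_3 = (984 - 18^2)/33 = 660/33 = 20, a_3 = floor((31 + 18)/20) = 2.
  m_4 = 20*2 - 18 = 22, d_4 = (984 - 22^2)/20 = 500/20 = 25, a_4 = floor((31 + 22)/25) = 2.
  m_5 = 25*2 - 22 = 28, d_5 = (984 - 28^2)/25 = 200/25 = 8, a_5 = floor((31 + 28)/8) = 7.
  m_6 = 8*7 - 28 = 28, d_6 = (984 - 28^2)/8 = 200/8 = 25, a_6 = floor((31 + 28)/25) = 2.
  m_7 = 25*2 - 28 = 22, d_7 = (984 - 22^2)/25 = 500/25 = 20, a_7 = floor((31 + 22)/20) = 2.
  m_8 = 20*2 - 22 = 18, d_8 = (984 - 18^2)/20 = 660/20 = 33, a_8 = floor((31 + 18)/33) = 1.
  m_9 = 33*1 - 18 = 15, d_9 = (984 - 15^2)/33 = 759/33 = 23, a_9 = floor((31 + 15)/23) = 2.
  m_10 = 23*2 - 15 = 31, d_10 = (984 - 31^2)/23 = 23/23 = 1, a_10 = floor((31 + 31)/1) = 62.
  m_11 = 1*62 - 31 = 31, d_11 = (984 - 31^2)/1 = 23/1 = 23: (m_11, d_11) = (m_1, d_1) = (31, 23), so from here the quotients repeat a_1, ..., a_10; the period length is 10.
So sqrt(984) = [31; (2, 1, 2, 2, 7, 2, 2, 1, 2, 62)] with period length k = 10.
k is even, so the fundamental solution of x^2 - 984y^2 = 1 is (p_{k-1}, q_{k-1}) = (p_9, q_9); compute convergents through index 9.
Convergents (p_i = a_i*p_{i-1} + p_{i-2}, q_i = a_i*q_{i-1} + q_{i-2} with p_{-2}=0, p_{-1}=1, q_{-2}=1, q_{-1}=0):
  i=0: a_0=31, p_0 = 31*1 + 0 = 31, q_0 = 31*0 + 1 = 1.
  i=1: a_1=2, p_1 = 2*31 + 1 = 63, q_1 = 2*1 + 0 = 2.
  i=2: a_2=1, p_2 = 1*63 + 31 = 94, q_2 = 1*2 + 1 = 3.
  i=3: a_3=2, p_3 = 2*94 + 63 = 251, q_3 = 2*3 + 2 = 8.
  i=4: a_4=2, p_4 = 2*251 + 94 = 596, q_4 = 2*8 + 3 = 19.
  i=5: a_5=7, p_5 = 7*596 + 251 = 4423, q_5 = 7*19 + 8 = 141.
  i=6: a_6=2, p_6 = 2*4423 + 596 = 9442, q_6 = 2*141 + 19 = 301.
  i=7: a_7=2, p_7 = 2*9442 + 4423 = 23307, q_7 = 2*301 + 141 = 743.
  i=8: a_8=1, p_8 = 1*23307 + 9442 = 32749, q_8 = 1*743 + 301 = 1044.
  i=9: a_9=2, p_9 = 2*32749 + 23307 = 88805, q_9 = 2*1044 + 743 = 2831.
Check: 88805^2 - 984*2831^2 = 7886328025 - 7886328024 = 1, so (x, y) = (88805, 2831) solves the equation, and by the theorem it is the least positive solution.

(x, y) = (88805, 2831)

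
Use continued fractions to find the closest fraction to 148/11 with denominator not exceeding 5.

27/2

Expand x = 148/11 as a continued fraction with the Euclidean algorithm:
  148 = 13*11 + 5, so a_0 = 13.
  11 = 2*5 + 1, so a_1 = 2.
  5 = 5*1 + 0, so a_2 = 5.
so x = [13; 2, 5].
Convergents (p_i = a_i*p_{i-1} + p_{i-2}, q_i = a_i*q_{i-1} + q_{i-2} with p_{-2}=0, p_{-1}=1, q_{-2}=1, q_{-1}=0), until the denominator exceeds 5:
  i=0: a_0=13, p_0 = 13*1 + 0 = 13, q_0 = 13*0 + 1 = 1.
  i=1: a_1=2, p_1 = 2*13 + 1 = 27, q_1 = 2*1 + 0 = 2.
  i=2: a_2=5, p_2 = 5*27 + 13 = 148, q_2 = 5*2 + 1 = 11.
q_2 = 11 > 5, so the last convergent with denominator <= 5 is p_1/q_1 = 27/2.
The closest fraction with denominator <= 5 is either p_1/q_1 or the intermediate fraction (k*p_1 + p_0)/(k*q_1 + q_0) with the largest k >= 1 whose denominator stays <= 5; these approach x as k grows, and every other convergent or intermediate fraction in range is farther away.
Largest k: floor((5 - q_0)/q_1) = floor((5 - 1)/2) = 2.
That gives (2*27 + 13)/(2*2 + 1) = 67/5.
Compare the errors: |x - 27/2| = |148*2 - 27*11|/(11*2) = 1/22, and |x - 67/5| = |148*5 - 67*11|/(11*5) = 3/55.
Cross-multiplying, 1*55 = 55 < 66 = 3*22, so 1/22 is smaller: the convergent 27/2 is closer to x than 67/5.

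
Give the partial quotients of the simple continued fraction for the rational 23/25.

Run the Euclidean algorithm on 23 and 25; the successive quotients are the partial quotients a_0, a_1, ... (each step inverts the fractional part left over by the previous one):
  23 = 0*25 + 23, so a_0 = 0.
  25 = 1*23 + 2, so a_1 = 1.
  23 = 11*2 + 1, so a_2 = 11.
  2 = 2*1 + 0, so a_3 = 2.
The remainder reaches 0 after 4 divisions, so the expansion has 4 partial quotients, read off in order.

[0; 1, 11, 2]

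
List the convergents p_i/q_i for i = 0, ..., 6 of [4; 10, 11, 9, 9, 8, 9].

4/1, 41/10, 455/111, 4136/1009, 37679/9192, 305568/74545, 2787791/680097

Using the convergent recurrence p_i = a_i*p_{i-1} + p_{i-2}, q_i = a_i*q_{i-1} + q_{i-2} with p_{-2}=0, p_{-1}=1, q_{-2}=1, q_{-1}=0:
  i=0: a_0=4, p_0 = 4*1 + 0 = 4, q_0 = 4*0 + 1 = 1.
  i=1: a_1=10, p_1 = 10*4 + 1 = 41, q_1 = 10*1 + 0 = 10.
  i=2: a_2=11, p_2 = 11*41 + 4 = 455, q_2 = 11*10 + 1 = 111.
  i=3: a_3=9, p_3 = 9*455 + 41 = 4136, q_3 = 9*111 + 10 = 1009.
  i=4: a_4=9, p_4 = 9*4136 + 455 = 37679, q_4 = 9*1009 + 111 = 9192.
  i=5: a_5=8, p_5 = 8*37679 + 4136 = 305568, q_5 = 8*9192 + 1009 = 74545.
  i=6: a_6=9, p_6 = 9*305568 + 37679 = 2787791, q_6 = 9*74545 + 9192 = 680097.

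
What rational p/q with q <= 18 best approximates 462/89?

83/16

Expand x = 462/89 as a continued fraction with the Euclidean algorithm:
  462 = 5*89 + 17, so a_0 = 5.
  89 = 5*17 + 4, so a_1 = 5.
  17 = 4*4 + 1, so a_2 = 4.
  4 = 4*1 + 0, so a_3 = 4.
so x = [5; 5, 4, 4].
Convergents (p_i = a_i*p_{i-1} + p_{i-2}, q_i = a_i*q_{i-1} + q_{i-2} with p_{-2}=0, p_{-1}=1, q_{-2}=1, q_{-1}=0), until the denominator exceeds 18:
  i=0: a_0=5, p_0 = 5*1 + 0 = 5, q_0 = 5*0 + 1 = 1.
  i=1: a_1=5, p_1 = 5*5 + 1 = 26, q_1 = 5*1 + 0 = 5.
  i=2: a_2=4, p_2 = 4*26 + 5 = 109, q_2 = 4*5 + 1 = 21.
q_2 = 21 > 18, so the last convergent with denominator <= 18 is p_1/q_1 = 26/5.
The closest fraction with denominator <= 18 is either p_1/q_1 or the intermediate fraction (k*p_1 + p_0)/(k*q_1 + q_0) with the largest k >= 1 whose denominator stays <= 18; these approach x as k grows, and every other convergent or intermediate fraction in range is farther away.
Largest k: floor((18 - q_0)/q_1) = floor((18 - 1)/5) = 3.
That gives (3*26 + 5)/(3*5 + 1) = 83/16.
Compare the errors: |x - 26/5| = |462*5 - 26*89|/(89*5) = 4/445, and |x - 83/16| = |462*16 - 83*89|/(89*16) = 5/1424.
Cross-multiplying, 5*445 = 2225 < 5696 = 4*1424, so 5/1424 is smaller: the intermediate fraction 83/16 is closer to x than 26/5.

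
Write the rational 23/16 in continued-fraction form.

Run the Euclidean algorithm on 23 and 16; the successive quotients are the partial quotients a_0, a_1, ... (each step inverts the fractional part left over by the previous one):
  23 = 1*16 + 7, so a_0 = 1.
  16 = 2*7 + 2, so a_1 = 2.
  7 = 3*2 + 1, so a_2 = 3.
  2 = 2*1 + 0, so a_3 = 2.
The remainder reaches 0 after 4 divisions, so the expansion has 4 partial quotients, read off in order.

[1; 2, 3, 2]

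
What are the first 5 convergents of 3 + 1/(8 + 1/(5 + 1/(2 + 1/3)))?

Using the convergent recurrence p_i = a_i*p_{i-1} + p_{i-2}, q_i = a_i*q_{i-1} + q_{i-2} with p_{-2}=0, p_{-1}=1, q_{-2}=1, q_{-1}=0:
  i=0: a_0=3, p_0 = 3*1 + 0 = 3, q_0 = 3*0 + 1 = 1.
  i=1: a_1=8, p_1 = 8*3 + 1 = 25, q_1 = 8*1 + 0 = 8.
  i=2: a_2=5, p_2 = 5*25 + 3 = 128, q_2 = 5*8 + 1 = 41.
  i=3: a_3=2, p_3 = 2*128 + 25 = 281, q_3 = 2*41 + 8 = 90.
  i=4: a_4=3, p_4 = 3*281 + 128 = 971, q_4 = 3*90 + 41 = 311.

3/1, 25/8, 128/41, 281/90, 971/311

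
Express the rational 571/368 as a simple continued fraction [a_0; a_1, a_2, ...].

[1; 1, 1, 4, 2, 1, 12]

Run the Euclidean algorithm on 571 and 368; the successive quotients are the partial quotients a_0, a_1, ... (each step inverts the fractional part left over by the previous one):
  571 = 1*368 + 203, so a_0 = 1.
  368 = 1*203 + 165, so a_1 = 1.
  203 = 1*165 + 38, so a_2 = 1.
  165 = 4*38 + 13, so a_3 = 4.
  38 = 2*13 + 12, so a_4 = 2.
  13 = 1*12 + 1, so a_5 = 1.
  12 = 12*1 + 0, so a_6 = 12.
The remainder reaches 0 after 7 divisions, so the expansion has 7 partial quotients, read off in order.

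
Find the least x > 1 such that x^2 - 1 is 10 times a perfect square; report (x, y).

First expand sqrt(10) as a continued fraction. With x_i = (sqrt(10) + m_i)/d_i and (m_0, d_0) = (0, 1): a_0 = floor(sqrt(10)) = 3, since 3^2 = 9 <= 10 < 16 = 4^2.
Iterate m_{i+1} = d_i*a_i - m_i, d_{i+1} = (10 - m_{i+1}^2)/d_i, a_{i+1} = floor((a_0 + m_{i+1})/d_{i+1}):
  m_1 = 1*3 - 0 = 3, d_1 = (10 - 3^2)/1 = 1/1 = 1, a_1 = floor((3 + 3)/1) = 6.
  m_2 = 1*6 - 3 = 3, d_2 = (10 - 3^2)/1 = 1/1 = 1: (m_2, d_2) = (m_1, d_1) = (3, 1), so from here the quotient a_1 repeats; the period length is 1.
So sqrt(10) = [3; (6)] with period length k = 1.
k is odd, so (p_{k-1}, q_{k-1}) only solves x^2 - 10y^2 = -1 and the fundamental solution of x^2 - 10y^2 = 1 is (p_{2k-1}, q_{2k-1}) = (p_1, q_1); compute convergents through index 1, running through the period twice.
Convergents (p_i = a_i*p_{i-1} + p_{i-2}, q_i = a_i*q_{i-1} + q_{i-2} with p_{-2}=0, p_{-1}=1, q_{-2}=1, q_{-1}=0):
  i=0: a_0=3, p_0 = 3*1 + 0 = 3, q_0 = 3*0 + 1 = 1.
  i=1: a_1=6, p_1 = 6*3 + 1 = 19, q_1 = 6*1 + 0 = 6.
Indeed p_0^2 - 10*q_0^2 = 9 - 10 = -1, not +1.
Check: 19^2 - 10*6^2 = 361 - 360 = 1, so (x, y) = (19, 6) solves the equation, and by the theorem it is the least positive solution.

(x, y) = (19, 6)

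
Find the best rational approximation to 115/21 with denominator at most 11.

60/11

Expand x = 115/21 as a continued fraction with the Euclidean algorithm:
  115 = 5*21 + 10, so a_0 = 5.
  21 = 2*10 + 1, so a_1 = 2.
  10 = 10*1 + 0, so a_2 = 10.
so x = [5; 2, 10].
Convergents (p_i = a_i*p_{i-1} + p_{i-2}, q_i = a_i*q_{i-1} + q_{i-2} with p_{-2}=0, p_{-1}=1, q_{-2}=1, q_{-1}=0), until the denominator exceeds 11:
  i=0: a_0=5, p_0 = 5*1 + 0 = 5, q_0 = 5*0 + 1 = 1.
  i=1: a_1=2, p_1 = 2*5 + 1 = 11, q_1 = 2*1 + 0 = 2.
  i=2: a_2=10, p_2 = 10*11 + 5 = 115, q_2 = 10*2 + 1 = 21.
q_2 = 21 > 11, so the last convergent with denominator <= 11 is p_1/q_1 = 11/2.
The closest fraction with denominator <= 11 is either p_1/q_1 or the intermediate fraction (k*p_1 + p_0)/(k*q_1 + q_0) with the largest k >= 1 whose denominator stays <= 11; these approach x as k grows, and every other convergent or intermediate fraction in range is farther away.
Largest k: floor((11 - q_0)/q_1) = floor((11 - 1)/2) = 5.
That gives (5*11 + 5)/(5*2 + 1) = 60/11.
Compare the errors: |x - 11/2| = |115*2 - 11*21|/(21*2) = 1/42, and |x - 60/11| = |115*11 - 60*21|/(21*11) = 5/231.
Cross-multiplying, 5*42 = 210 < 231 = 1*231, so 5/231 is smaller: the intermediate fraction 60/11 is closer to x than 11/2.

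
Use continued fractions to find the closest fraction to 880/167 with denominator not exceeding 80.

137/26

Expand x = 880/167 as a continued fraction with the Euclidean algorithm:
  880 = 5*167 + 45, so a_0 = 5.
  167 = 3*45 + 32, so a_1 = 3.
  45 = 1*32 + 13, so a_2 = 1.
  32 = 2*13 + 6, so a_3 = 2.
  13 = 2*6 + 1, so a_4 = 2.
  6 = 6*1 + 0, so a_5 = 6.
so x = [5; 3, 1, 2, 2, 6].
Convergents (p_i = a_i*p_{i-1} + p_{i-2}, q_i = a_i*q_{i-1} + q_{i-2} with p_{-2}=0, p_{-1}=1, q_{-2}=1, q_{-1}=0), until the denominator exceeds 80:
  i=0: a_0=5, p_0 = 5*1 + 0 = 5, q_0 = 5*0 + 1 = 1.
  i=1: a_1=3, p_1 = 3*5 + 1 = 16, q_1 = 3*1 + 0 = 3.
  i=2: a_2=1, p_2 = 1*16 + 5 = 21, q_2 = 1*3 + 1 = 4.
  i=3: a_3=2, p_3 = 2*21 + 16 = 58, q_3 = 2*4 + 3 = 11.
  i=4: a_4=2, p_4 = 2*58 + 21 = 137, q_4 = 2*11 + 4 = 26.
  i=5: a_5=6, p_5 = 6*137 + 58 = 880, q_5 = 6*26 + 11 = 167.
q_5 = 167 > 80, so the last convergent with denominator <= 80 is p_4/q_4 = 137/26.
The closest fraction with denominator <= 80 is either p_4/q_4 or the intermediate fraction (k*p_4 + p_3)/(k*q_4 + q_3) with the largest k >= 1 whose denominator stays <= 80; these approach x as k grows, and every other convergent or intermediate fraction in range is farther away.
Largest k: floor((80 - q_3)/q_4) = floor((80 - 11)/26) = 2.
That gives (2*137 + 58)/(2*26 + 11) = 332/63.
Compare the errors: |x - 137/26| = |880*26 - 137*167|/(167*26) = 1/4342, and |x - 332/63| = |880*63 - 332*167|/(167*63) = 4/10521.
Cross-multiplying, 1*10521 = 10521 < 17368 = 4*4342, so 1/4342 is smaller: the convergent 137/26 is closer to x than 332/63.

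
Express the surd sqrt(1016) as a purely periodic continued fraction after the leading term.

Write x_i = (sqrt(1016) + m_i)/d_i with (m_0, d_0) = (0, 1). a_0 = floor(sqrt(1016)) = 31, since 31^2 = 961 <= 1016 < 1024 = 32^2.
Iterate m_{i+1} = d_i*a_i - m_i, d_{i+1} = (1016 - m_{i+1}^2)/d_i, a_{i+1} = floor((a_0 + m_{i+1})/d_{i+1}):
  m_1 = 1*31 - 0 = 31, d_1 = (1016 - 31^2)/1 = 55/1 = 55, a_1 = floor((31 + 31)/55) = 1.
  m_2 = 55*1 - 31 = 24, d_2 = (1016 - 24^2)/55 = 440/55 = 8, a_2 = floor((31 + 24)/8) = 6.
  m_3 = 8*6 - 24 = 24, d_3 = (1016 - 24^2)/8 = 440/8 = 55, a_3 = floor((31 + 24)/55) = 1.
  m_4 = 55*1 - 24 = 31, d_4 = (1016 - 31^2)/55 = 55/55 = 1, a_4 = floor((31 + 31)/1) = 62.
  m_5 = 1*62 - 31 = 31, d_5 = (1016 - 31^2)/1 = 55/1 = 55: (m_5, d_5) = (m_1, d_1) = (31, 55), so from here the quotients repeat a_1, ..., a_4; the period length is 4.
Hence the expansion of sqrt(1016) is a_0 = 31 followed by the repeating block 1, 6, 1, 62 (period 4).

[31; (1, 6, 1, 62)]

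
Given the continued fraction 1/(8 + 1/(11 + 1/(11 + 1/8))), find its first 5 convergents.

Using the convergent recurrence p_i = a_i*p_{i-1} + p_{i-2}, q_i = a_i*q_{i-1} + q_{i-2} with p_{-2}=0, p_{-1}=1, q_{-2}=1, q_{-1}=0:
  i=0: a_0=0, p_0 = 0*1 + 0 = 0, q_0 = 0*0 + 1 = 1.
  i=1: a_1=8, p_1 = 8*0 + 1 = 1, q_1 = 8*1 + 0 = 8.
  i=2: a_2=11, p_2 = 11*1 + 0 = 11, q_2 = 11*8 + 1 = 89.
  i=3: a_3=11, p_3 = 11*11 + 1 = 122, q_3 = 11*89 + 8 = 987.
  i=4: a_4=8, p_4 = 8*122 + 11 = 987, q_4 = 8*987 + 89 = 7985.

0/1, 1/8, 11/89, 122/987, 987/7985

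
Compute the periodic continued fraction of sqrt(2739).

[52; (2, 1, 51, 1, 2, 104)]

Write x_i = (sqrt(2739) + m_i)/d_i with (m_0, d_0) = (0, 1). a_0 = floor(sqrt(2739)) = 52, since 52^2 = 2704 <= 2739 < 2809 = 53^2.
Iterate m_{i+1} = d_i*a_i - m_i, d_{i+1} = (2739 - m_{i+1}^2)/d_i, a_{i+1} = floor((a_0 + m_{i+1})/d_{i+1}):
  m_1 = 1*52 - 0 = 52, d_1 = (2739 - 52^2)/1 = 35/1 = 35, a_1 = floor((52 + 52)/35) = 2.
  m_2 = 35*2 - 52 = 18, d_2 = (2739 - 18^2)/35 = 2415/35 = 69, a_2 = floor((52 + 18)/69) = 1.
  m_3 = 69*1 - 18 = 51, d_3 = (2739 - 51^2)/69 = 138/69 = 2, a_3 = floor((52 + 51)/2) = 51.
  m_4 = 2*51 - 51 = 51, d_4 = (2739 - 51^2)/2 = 138/2 = 69, a_4 = floor((52 + 51)/69) = 1.
  m_5 = 69*1 - 51 = 18, d_5 = (2739 - 18^2)/69 = 2415/69 = 35, a_5 = floor((52 + 18)/35) = 2.
  m_6 = 35*2 - 18 = 52, d_6 = (2739 - 52^2)/35 = 35/35 = 1, a_6 = floor((52 + 52)/1) = 104.
  m_7 = 1*104 - 52 = 52, d_7 = (2739 - 52^2)/1 = 35/1 = 35: (m_7, d_7) = (m_1, d_1) = (52, 35), so from here the quotients repeat a_1, ..., a_6; the period length is 6.
Hence the expansion of sqrt(2739) is a_0 = 52 followed by the repeating block 2, 1, 51, 1, 2, 104 (period 6).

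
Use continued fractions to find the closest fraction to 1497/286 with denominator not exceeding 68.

335/64

Expand x = 1497/286 as a continued fraction with the Euclidean algorithm:
  1497 = 5*286 + 67, so a_0 = 5.
  286 = 4*67 + 18, so a_1 = 4.
  67 = 3*18 + 13, so a_2 = 3.
  18 = 1*13 + 5, so a_3 = 1.
  13 = 2*5 + 3, so a_4 = 2.
  5 = 1*3 + 2, so a_5 = 1.
  3 = 1*2 + 1, so a_6 = 1.
  2 = 2*1 + 0, so a_7 = 2.
so x = [5; 4, 3, 1, 2, 1, 1, 2].
Convergents (p_i = a_i*p_{i-1} + p_{i-2}, q_i = a_i*q_{i-1} + q_{i-2} with p_{-2}=0, p_{-1}=1, q_{-2}=1, q_{-1}=0), until the denominator exceeds 68:
  i=0: a_0=5, p_0 = 5*1 + 0 = 5, q_0 = 5*0 + 1 = 1.
  i=1: a_1=4, p_1 = 4*5 + 1 = 21, q_1 = 4*1 + 0 = 4.
  i=2: a_2=3, p_2 = 3*21 + 5 = 68, q_2 = 3*4 + 1 = 13.
  i=3: a_3=1, p_3 = 1*68 + 21 = 89, q_3 = 1*13 + 4 = 17.
  i=4: a_4=2, p_4 = 2*89 + 68 = 246, q_4 = 2*17 + 13 = 47.
  i=5: a_5=1, p_5 = 1*246 + 89 = 335, q_5 = 1*47 + 17 = 64.
  i=6: a_6=1, p_6 = 1*335 + 246 = 581, q_6 = 1*64 + 47 = 111.
q_6 = 111 > 68, so the last convergent with denominator <= 68 is p_5/q_5 = 335/64.
The closest fraction with denominator <= 68 is either p_5/q_5 or the intermediate fraction (k*p_5 + p_4)/(k*q_5 + q_4) with the largest k >= 1 whose denominator stays <= 68; these approach x as k grows, and every other convergent or intermediate fraction in range is farther away.
Largest k: floor((68 - q_4)/q_5) = floor((68 - 47)/64) = 0.
Since k = 0, no intermediate fraction beyond p_5/q_5 has denominator <= 68, so the convergent 335/64 is the closest (its error is |1497*64 - 335*286|/(286*64) = 2/18304).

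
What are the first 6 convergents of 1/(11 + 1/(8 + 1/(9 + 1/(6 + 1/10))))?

0/1, 1/11, 8/89, 73/812, 446/4961, 4533/50422

Using the convergent recurrence p_i = a_i*p_{i-1} + p_{i-2}, q_i = a_i*q_{i-1} + q_{i-2} with p_{-2}=0, p_{-1}=1, q_{-2}=1, q_{-1}=0:
  i=0: a_0=0, p_0 = 0*1 + 0 = 0, q_0 = 0*0 + 1 = 1.
  i=1: a_1=11, p_1 = 11*0 + 1 = 1, q_1 = 11*1 + 0 = 11.
  i=2: a_2=8, p_2 = 8*1 + 0 = 8, q_2 = 8*11 + 1 = 89.
  i=3: a_3=9, p_3 = 9*8 + 1 = 73, q_3 = 9*89 + 11 = 812.
  i=4: a_4=6, p_4 = 6*73 + 8 = 446, q_4 = 6*812 + 89 = 4961.
  i=5: a_5=10, p_5 = 10*446 + 73 = 4533, q_5 = 10*4961 + 812 = 50422.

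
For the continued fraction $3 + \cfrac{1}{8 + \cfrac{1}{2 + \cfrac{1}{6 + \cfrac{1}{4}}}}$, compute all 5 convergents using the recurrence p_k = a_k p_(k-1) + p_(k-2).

3/1, 25/8, 53/17, 343/110, 1425/457

Using the convergent recurrence p_i = a_i*p_{i-1} + p_{i-2}, q_i = a_i*q_{i-1} + q_{i-2} with p_{-2}=0, p_{-1}=1, q_{-2}=1, q_{-1}=0:
  i=0: a_0=3, p_0 = 3*1 + 0 = 3, q_0 = 3*0 + 1 = 1.
  i=1: a_1=8, p_1 = 8*3 + 1 = 25, q_1 = 8*1 + 0 = 8.
  i=2: a_2=2, p_2 = 2*25 + 3 = 53, q_2 = 2*8 + 1 = 17.
  i=3: a_3=6, p_3 = 6*53 + 25 = 343, q_3 = 6*17 + 8 = 110.
  i=4: a_4=4, p_4 = 4*343 + 53 = 1425, q_4 = 4*110 + 17 = 457.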